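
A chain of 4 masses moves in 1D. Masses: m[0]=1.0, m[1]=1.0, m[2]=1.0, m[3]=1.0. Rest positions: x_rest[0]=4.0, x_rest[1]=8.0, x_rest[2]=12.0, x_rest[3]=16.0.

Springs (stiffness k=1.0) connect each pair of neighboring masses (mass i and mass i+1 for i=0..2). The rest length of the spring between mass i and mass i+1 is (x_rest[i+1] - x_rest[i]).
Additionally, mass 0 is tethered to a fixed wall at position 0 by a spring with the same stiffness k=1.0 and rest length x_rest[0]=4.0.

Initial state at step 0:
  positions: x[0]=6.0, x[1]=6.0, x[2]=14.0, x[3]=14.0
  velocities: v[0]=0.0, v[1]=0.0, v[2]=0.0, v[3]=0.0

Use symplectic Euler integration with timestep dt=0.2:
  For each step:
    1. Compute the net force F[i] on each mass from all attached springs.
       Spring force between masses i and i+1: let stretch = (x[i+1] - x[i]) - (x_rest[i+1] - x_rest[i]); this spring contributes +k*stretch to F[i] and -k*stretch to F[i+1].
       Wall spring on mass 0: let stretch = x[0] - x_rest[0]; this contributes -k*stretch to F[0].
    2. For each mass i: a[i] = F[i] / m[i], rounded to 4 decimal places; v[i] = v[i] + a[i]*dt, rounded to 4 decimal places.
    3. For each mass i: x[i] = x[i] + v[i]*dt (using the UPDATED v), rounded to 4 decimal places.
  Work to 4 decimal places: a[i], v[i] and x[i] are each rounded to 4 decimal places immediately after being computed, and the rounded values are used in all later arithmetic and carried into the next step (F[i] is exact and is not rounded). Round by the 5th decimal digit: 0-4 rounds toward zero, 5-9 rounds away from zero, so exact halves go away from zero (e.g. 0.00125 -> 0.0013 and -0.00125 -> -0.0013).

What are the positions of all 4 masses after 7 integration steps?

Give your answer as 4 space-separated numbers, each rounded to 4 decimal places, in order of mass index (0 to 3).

Step 0: x=[6.0000 6.0000 14.0000 14.0000] v=[0.0000 0.0000 0.0000 0.0000]
Step 1: x=[5.7600 6.3200 13.6800 14.1600] v=[-1.2000 1.6000 -1.6000 0.8000]
Step 2: x=[5.3120 6.9120 13.0848 14.4608] v=[-2.2400 2.9600 -2.9760 1.5040]
Step 3: x=[4.7155 7.6869 12.2977 14.8666] v=[-2.9824 3.8746 -3.9354 2.0288]
Step 4: x=[4.0493 8.5274 11.4289 15.3296] v=[-3.3312 4.2025 -4.3438 2.3150]
Step 5: x=[3.4002 9.3048 10.6001 15.7966] v=[-3.2454 3.8872 -4.1440 2.3349]
Step 6: x=[2.8513 9.8979 9.9273 16.2157] v=[-2.7445 2.9653 -3.3638 2.0956]
Step 7: x=[2.4702 10.2103 9.5049 16.5433] v=[-1.9054 1.5619 -2.1120 1.6379]

Answer: 2.4702 10.2103 9.5049 16.5433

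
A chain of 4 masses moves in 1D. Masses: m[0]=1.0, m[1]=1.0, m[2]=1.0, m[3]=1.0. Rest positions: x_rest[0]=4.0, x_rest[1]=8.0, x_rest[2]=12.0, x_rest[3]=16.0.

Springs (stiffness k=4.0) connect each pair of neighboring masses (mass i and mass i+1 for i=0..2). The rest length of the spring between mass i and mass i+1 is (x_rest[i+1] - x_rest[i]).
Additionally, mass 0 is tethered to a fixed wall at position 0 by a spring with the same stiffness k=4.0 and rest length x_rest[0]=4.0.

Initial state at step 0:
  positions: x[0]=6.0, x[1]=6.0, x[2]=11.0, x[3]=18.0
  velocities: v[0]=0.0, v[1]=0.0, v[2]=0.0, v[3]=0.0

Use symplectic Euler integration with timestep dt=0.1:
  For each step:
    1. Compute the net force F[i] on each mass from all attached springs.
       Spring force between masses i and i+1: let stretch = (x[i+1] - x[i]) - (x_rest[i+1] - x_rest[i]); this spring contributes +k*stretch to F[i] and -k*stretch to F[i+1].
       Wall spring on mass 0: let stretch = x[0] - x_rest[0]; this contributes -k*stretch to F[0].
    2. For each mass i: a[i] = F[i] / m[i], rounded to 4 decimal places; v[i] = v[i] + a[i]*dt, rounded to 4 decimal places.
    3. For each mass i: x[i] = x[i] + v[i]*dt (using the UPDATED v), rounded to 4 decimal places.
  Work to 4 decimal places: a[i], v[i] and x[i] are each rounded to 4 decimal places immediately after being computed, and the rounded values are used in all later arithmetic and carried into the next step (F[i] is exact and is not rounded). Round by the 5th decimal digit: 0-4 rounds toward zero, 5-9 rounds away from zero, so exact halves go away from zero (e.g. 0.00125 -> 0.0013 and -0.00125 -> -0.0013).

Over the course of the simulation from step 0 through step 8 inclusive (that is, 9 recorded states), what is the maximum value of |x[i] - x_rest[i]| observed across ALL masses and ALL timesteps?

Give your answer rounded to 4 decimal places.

Step 0: x=[6.0000 6.0000 11.0000 18.0000] v=[0.0000 0.0000 0.0000 0.0000]
Step 1: x=[5.7600 6.2000 11.0800 17.8800] v=[-2.4000 2.0000 0.8000 -1.2000]
Step 2: x=[5.3072 6.5776 11.2368 17.6480] v=[-4.5280 3.7760 1.5680 -2.3200]
Step 3: x=[4.6929 7.0908 11.4637 17.3196] v=[-6.1427 5.1315 2.2688 -3.2845]
Step 4: x=[3.9868 7.6830 11.7499 16.9169] v=[-7.0607 5.9215 2.8620 -4.0269]
Step 5: x=[3.2691 8.2900 12.0801 16.4675] v=[-7.1769 6.0698 3.3020 -4.4937]
Step 6: x=[2.6215 8.8478 12.4342 16.0026] v=[-6.4762 5.5775 3.5409 -4.6487]
Step 7: x=[2.1181 9.3000 12.7876 15.5550] v=[-5.0343 4.5215 3.5337 -4.4761]
Step 8: x=[1.8172 9.6044 13.1122 15.1567] v=[-3.0088 3.0438 3.2456 -3.9831]
Max displacement = 2.1828

Answer: 2.1828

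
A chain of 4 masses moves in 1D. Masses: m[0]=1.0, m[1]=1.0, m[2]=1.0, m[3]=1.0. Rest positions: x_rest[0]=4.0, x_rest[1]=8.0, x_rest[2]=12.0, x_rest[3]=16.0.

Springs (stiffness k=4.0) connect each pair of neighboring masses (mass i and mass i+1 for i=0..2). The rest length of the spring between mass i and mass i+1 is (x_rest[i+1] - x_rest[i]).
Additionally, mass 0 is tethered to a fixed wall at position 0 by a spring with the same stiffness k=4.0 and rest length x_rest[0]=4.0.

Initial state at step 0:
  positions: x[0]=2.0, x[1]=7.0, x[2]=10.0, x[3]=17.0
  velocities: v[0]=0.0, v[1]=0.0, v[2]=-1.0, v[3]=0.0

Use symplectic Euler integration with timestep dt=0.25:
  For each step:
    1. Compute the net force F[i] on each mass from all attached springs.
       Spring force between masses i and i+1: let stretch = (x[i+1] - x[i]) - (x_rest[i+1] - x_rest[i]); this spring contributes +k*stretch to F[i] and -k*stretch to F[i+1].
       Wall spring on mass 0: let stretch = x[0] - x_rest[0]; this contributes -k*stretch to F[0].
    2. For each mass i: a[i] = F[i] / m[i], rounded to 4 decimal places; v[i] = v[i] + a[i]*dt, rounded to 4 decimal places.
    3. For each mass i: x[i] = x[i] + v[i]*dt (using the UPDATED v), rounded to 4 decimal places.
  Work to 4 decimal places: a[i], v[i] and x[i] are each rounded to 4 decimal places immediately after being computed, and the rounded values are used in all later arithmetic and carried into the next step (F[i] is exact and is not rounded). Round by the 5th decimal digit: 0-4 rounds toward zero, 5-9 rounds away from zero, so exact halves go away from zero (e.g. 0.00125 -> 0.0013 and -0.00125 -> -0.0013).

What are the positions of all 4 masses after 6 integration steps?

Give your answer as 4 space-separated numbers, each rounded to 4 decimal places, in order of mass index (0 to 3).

Step 0: x=[2.0000 7.0000 10.0000 17.0000] v=[0.0000 0.0000 -1.0000 0.0000]
Step 1: x=[2.7500 6.5000 10.7500 16.2500] v=[3.0000 -2.0000 3.0000 -3.0000]
Step 2: x=[3.7500 6.1250 11.8125 15.1250] v=[4.0000 -1.5000 4.2500 -4.5000]
Step 3: x=[4.4063 6.5781 12.2813 14.1719] v=[2.6250 1.8125 1.8750 -3.8125]
Step 4: x=[4.5039 7.9141 11.7969 13.7461] v=[0.3905 5.3439 -1.9376 -1.7031]
Step 5: x=[4.3281 9.3682 10.8291 13.8330] v=[-0.7032 5.8165 -3.8712 0.3477]
Step 6: x=[4.3303 9.9275 10.2471 14.1690] v=[0.0088 2.2373 -2.3282 1.3438]

Answer: 4.3303 9.9275 10.2471 14.1690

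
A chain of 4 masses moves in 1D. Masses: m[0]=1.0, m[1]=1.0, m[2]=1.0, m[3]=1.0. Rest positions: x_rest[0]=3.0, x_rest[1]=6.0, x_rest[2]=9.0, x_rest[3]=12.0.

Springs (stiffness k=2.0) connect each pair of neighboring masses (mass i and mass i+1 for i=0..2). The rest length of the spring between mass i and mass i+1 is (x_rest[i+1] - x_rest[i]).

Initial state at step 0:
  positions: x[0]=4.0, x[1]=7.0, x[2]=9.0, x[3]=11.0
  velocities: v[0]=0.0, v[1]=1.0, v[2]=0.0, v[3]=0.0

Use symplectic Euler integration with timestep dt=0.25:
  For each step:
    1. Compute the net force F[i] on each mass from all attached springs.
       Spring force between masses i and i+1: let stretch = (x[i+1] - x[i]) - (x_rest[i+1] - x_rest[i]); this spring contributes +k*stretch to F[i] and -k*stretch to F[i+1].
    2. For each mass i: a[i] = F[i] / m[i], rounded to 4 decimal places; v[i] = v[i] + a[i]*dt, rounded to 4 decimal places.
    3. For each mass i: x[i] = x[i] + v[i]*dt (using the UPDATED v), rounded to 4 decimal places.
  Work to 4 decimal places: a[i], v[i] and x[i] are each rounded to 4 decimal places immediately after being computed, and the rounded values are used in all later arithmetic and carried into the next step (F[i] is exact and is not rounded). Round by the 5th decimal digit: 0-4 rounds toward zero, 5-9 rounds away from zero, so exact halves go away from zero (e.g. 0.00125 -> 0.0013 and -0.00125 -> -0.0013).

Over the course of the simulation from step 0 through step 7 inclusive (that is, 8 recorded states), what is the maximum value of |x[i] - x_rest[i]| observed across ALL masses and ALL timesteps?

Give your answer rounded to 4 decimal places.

Answer: 1.1909

Derivation:
Step 0: x=[4.0000 7.0000 9.0000 11.0000] v=[0.0000 1.0000 0.0000 0.0000]
Step 1: x=[4.0000 7.1250 9.0000 11.1250] v=[0.0000 0.5000 0.0000 0.5000]
Step 2: x=[4.0156 7.0938 9.0313 11.3594] v=[0.0625 -0.1250 0.1250 0.9375]
Step 3: x=[4.0410 6.9200 9.1114 11.6778] v=[0.1016 -0.6954 0.3203 1.2735]
Step 4: x=[4.0513 6.6602 9.2384 12.0504] v=[0.0411 -1.0392 0.5078 1.4903]
Step 5: x=[4.0127 6.3966 9.3946 12.4465] v=[-0.1545 -1.0546 0.6247 1.5843]
Step 6: x=[3.8971 6.2097 9.5575 12.8361] v=[-0.4626 -0.7476 0.6517 1.5584]
Step 7: x=[3.6955 6.1522 9.7118 13.1909] v=[-0.8063 -0.2300 0.6171 1.4191]
Max displacement = 1.1909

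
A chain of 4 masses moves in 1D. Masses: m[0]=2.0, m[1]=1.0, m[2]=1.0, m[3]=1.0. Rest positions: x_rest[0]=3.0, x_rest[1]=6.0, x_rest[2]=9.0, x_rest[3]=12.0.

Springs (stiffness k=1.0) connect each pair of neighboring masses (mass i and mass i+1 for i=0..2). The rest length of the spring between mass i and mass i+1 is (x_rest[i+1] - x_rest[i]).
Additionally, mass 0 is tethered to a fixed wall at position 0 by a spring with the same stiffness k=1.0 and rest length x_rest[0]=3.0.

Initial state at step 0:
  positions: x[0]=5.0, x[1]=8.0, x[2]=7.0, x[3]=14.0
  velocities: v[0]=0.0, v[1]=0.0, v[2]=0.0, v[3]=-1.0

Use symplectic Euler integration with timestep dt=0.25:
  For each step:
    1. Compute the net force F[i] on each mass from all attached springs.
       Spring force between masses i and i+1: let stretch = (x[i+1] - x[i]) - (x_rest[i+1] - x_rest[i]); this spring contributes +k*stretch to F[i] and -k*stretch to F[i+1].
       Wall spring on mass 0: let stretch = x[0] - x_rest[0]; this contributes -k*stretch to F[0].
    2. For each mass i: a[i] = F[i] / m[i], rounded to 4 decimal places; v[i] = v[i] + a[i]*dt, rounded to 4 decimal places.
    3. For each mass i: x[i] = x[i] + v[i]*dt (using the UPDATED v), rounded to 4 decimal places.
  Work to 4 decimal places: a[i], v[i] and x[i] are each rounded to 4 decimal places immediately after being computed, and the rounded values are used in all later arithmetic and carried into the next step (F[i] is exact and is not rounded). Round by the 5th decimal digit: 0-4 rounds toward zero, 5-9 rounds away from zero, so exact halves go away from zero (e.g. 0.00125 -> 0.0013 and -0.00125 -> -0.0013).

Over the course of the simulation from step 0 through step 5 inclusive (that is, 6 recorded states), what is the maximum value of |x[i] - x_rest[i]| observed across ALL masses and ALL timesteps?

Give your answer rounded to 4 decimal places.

Answer: 2.4439

Derivation:
Step 0: x=[5.0000 8.0000 7.0000 14.0000] v=[0.0000 0.0000 0.0000 -1.0000]
Step 1: x=[4.9375 7.7500 7.5000 13.5000] v=[-0.2500 -1.0000 2.0000 -2.0000]
Step 2: x=[4.8086 7.3086 8.3906 12.8125] v=[-0.5156 -1.7656 3.5625 -2.7500]
Step 3: x=[4.6076 6.7786 9.4900 12.0361] v=[-0.8042 -2.1201 4.3975 -3.1055]
Step 4: x=[4.3304 6.2824 10.5791 11.2881] v=[-1.1088 -1.9850 4.3562 -2.9920]
Step 5: x=[3.9789 5.9327 11.4439 10.6833] v=[-1.4061 -1.3988 3.4593 -2.4193]
Max displacement = 2.4439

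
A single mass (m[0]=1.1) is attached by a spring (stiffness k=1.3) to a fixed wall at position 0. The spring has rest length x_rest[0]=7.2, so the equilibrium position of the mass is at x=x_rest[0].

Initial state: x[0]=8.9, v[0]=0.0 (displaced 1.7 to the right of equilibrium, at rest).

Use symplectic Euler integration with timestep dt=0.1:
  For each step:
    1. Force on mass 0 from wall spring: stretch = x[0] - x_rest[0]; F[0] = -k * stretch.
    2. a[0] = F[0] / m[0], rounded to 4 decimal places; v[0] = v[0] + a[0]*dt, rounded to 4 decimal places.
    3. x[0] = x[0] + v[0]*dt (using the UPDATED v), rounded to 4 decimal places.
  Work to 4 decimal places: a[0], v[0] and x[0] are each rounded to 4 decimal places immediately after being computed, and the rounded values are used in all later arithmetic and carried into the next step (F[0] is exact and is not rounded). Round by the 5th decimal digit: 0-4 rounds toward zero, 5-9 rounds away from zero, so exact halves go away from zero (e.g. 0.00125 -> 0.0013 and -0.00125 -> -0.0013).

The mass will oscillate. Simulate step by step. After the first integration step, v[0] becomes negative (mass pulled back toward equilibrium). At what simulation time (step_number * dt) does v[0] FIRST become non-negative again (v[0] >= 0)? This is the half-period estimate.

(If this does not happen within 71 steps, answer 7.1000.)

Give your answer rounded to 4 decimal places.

Step 0: x=[8.9000] v=[0.0000]
Step 1: x=[8.8799] v=[-0.2009]
Step 2: x=[8.8400] v=[-0.3994]
Step 3: x=[8.7807] v=[-0.5932]
Step 4: x=[8.7027] v=[-0.7800]
Step 5: x=[8.6069] v=[-0.9576]
Step 6: x=[8.4945] v=[-1.1239]
Step 7: x=[8.3668] v=[-1.2769]
Step 8: x=[8.2253] v=[-1.4148]
Step 9: x=[8.0717] v=[-1.5360]
Step 10: x=[7.9078] v=[-1.6390]
Step 11: x=[7.7355] v=[-1.7227]
Step 12: x=[7.5569] v=[-1.7860]
Step 13: x=[7.3741] v=[-1.8282]
Step 14: x=[7.1892] v=[-1.8488]
Step 15: x=[7.0045] v=[-1.8475]
Step 16: x=[6.8221] v=[-1.8244]
Step 17: x=[6.6441] v=[-1.7797]
Step 18: x=[6.4727] v=[-1.7140]
Step 19: x=[6.3099] v=[-1.6281]
Step 20: x=[6.1576] v=[-1.5229]
Step 21: x=[6.0176] v=[-1.3997]
Step 22: x=[5.8916] v=[-1.2600]
Step 23: x=[5.7811] v=[-1.1054]
Step 24: x=[5.6873] v=[-0.9377]
Step 25: x=[5.6114] v=[-0.7589]
Step 26: x=[5.5543] v=[-0.5712]
Step 27: x=[5.5166] v=[-0.3767]
Step 28: x=[5.4988] v=[-0.1778]
Step 29: x=[5.5011] v=[0.0233]
First v>=0 after going negative at step 29, time=2.9000

Answer: 2.9000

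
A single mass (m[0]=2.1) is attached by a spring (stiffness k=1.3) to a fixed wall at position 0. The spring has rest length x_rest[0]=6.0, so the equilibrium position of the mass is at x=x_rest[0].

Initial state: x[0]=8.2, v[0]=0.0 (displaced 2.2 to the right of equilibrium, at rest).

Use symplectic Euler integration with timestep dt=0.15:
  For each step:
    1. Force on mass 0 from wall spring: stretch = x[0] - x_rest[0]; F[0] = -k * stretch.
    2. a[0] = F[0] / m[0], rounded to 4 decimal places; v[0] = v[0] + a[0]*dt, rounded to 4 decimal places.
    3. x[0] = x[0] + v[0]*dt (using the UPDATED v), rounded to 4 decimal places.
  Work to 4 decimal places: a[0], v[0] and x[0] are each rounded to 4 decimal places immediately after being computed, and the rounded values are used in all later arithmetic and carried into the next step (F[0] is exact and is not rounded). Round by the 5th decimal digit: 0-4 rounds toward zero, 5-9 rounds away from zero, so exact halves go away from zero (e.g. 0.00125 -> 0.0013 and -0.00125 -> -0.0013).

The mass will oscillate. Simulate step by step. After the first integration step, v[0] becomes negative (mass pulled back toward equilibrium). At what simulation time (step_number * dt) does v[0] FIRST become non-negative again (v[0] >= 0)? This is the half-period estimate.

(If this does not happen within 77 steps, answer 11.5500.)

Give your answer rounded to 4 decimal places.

Answer: 4.0500

Derivation:
Step 0: x=[8.2000] v=[0.0000]
Step 1: x=[8.1694] v=[-0.2043]
Step 2: x=[8.1085] v=[-0.4058]
Step 3: x=[8.0183] v=[-0.6016]
Step 4: x=[7.9000] v=[-0.7890]
Step 5: x=[7.7552] v=[-0.9654]
Step 6: x=[7.5859] v=[-1.1284]
Step 7: x=[7.3945] v=[-1.2757]
Step 8: x=[7.1837] v=[-1.4052]
Step 9: x=[6.9564] v=[-1.5151]
Step 10: x=[6.7158] v=[-1.6039]
Step 11: x=[6.4652] v=[-1.6704]
Step 12: x=[6.2082] v=[-1.7136]
Step 13: x=[5.9483] v=[-1.7329]
Step 14: x=[5.6891] v=[-1.7281]
Step 15: x=[5.4342] v=[-1.6992]
Step 16: x=[5.1872] v=[-1.6467]
Step 17: x=[4.9515] v=[-1.5712]
Step 18: x=[4.7304] v=[-1.4738]
Step 19: x=[4.5270] v=[-1.3559]
Step 20: x=[4.3441] v=[-1.2191]
Step 21: x=[4.1843] v=[-1.0653]
Step 22: x=[4.0498] v=[-0.8967]
Step 23: x=[3.9425] v=[-0.7156]
Step 24: x=[3.8638] v=[-0.5245]
Step 25: x=[3.8149] v=[-0.3261]
Step 26: x=[3.7964] v=[-0.1232]
Step 27: x=[3.8086] v=[0.0814]
First v>=0 after going negative at step 27, time=4.0500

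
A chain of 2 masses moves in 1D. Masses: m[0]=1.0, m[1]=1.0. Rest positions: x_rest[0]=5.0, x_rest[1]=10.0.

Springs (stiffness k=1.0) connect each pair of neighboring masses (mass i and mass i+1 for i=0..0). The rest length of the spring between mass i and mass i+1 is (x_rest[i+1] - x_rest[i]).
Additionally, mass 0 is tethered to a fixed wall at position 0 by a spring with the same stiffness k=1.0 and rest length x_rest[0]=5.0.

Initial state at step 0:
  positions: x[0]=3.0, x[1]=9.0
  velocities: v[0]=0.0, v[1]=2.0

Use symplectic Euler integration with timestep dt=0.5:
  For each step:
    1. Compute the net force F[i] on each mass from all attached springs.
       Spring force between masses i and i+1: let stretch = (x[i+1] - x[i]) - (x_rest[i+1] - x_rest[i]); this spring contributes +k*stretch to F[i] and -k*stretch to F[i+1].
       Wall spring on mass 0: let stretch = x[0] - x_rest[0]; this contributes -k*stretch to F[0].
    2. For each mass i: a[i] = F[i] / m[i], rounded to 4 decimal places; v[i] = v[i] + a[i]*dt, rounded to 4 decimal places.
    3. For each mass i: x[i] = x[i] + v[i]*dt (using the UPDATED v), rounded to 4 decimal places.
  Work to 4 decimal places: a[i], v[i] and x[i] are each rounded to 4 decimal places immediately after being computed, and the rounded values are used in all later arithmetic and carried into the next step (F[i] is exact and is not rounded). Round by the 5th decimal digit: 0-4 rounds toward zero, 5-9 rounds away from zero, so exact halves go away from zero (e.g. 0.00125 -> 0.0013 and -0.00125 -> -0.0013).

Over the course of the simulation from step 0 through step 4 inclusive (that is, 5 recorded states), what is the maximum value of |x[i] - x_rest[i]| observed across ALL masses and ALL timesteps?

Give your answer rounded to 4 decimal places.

Answer: 2.2227

Derivation:
Step 0: x=[3.0000 9.0000] v=[0.0000 2.0000]
Step 1: x=[3.7500 9.7500] v=[1.5000 1.5000]
Step 2: x=[5.0625 10.2500] v=[2.6250 1.0000]
Step 3: x=[6.4063 10.7032] v=[2.6875 0.9063]
Step 4: x=[7.2227 11.3322] v=[1.6328 1.2579]
Max displacement = 2.2227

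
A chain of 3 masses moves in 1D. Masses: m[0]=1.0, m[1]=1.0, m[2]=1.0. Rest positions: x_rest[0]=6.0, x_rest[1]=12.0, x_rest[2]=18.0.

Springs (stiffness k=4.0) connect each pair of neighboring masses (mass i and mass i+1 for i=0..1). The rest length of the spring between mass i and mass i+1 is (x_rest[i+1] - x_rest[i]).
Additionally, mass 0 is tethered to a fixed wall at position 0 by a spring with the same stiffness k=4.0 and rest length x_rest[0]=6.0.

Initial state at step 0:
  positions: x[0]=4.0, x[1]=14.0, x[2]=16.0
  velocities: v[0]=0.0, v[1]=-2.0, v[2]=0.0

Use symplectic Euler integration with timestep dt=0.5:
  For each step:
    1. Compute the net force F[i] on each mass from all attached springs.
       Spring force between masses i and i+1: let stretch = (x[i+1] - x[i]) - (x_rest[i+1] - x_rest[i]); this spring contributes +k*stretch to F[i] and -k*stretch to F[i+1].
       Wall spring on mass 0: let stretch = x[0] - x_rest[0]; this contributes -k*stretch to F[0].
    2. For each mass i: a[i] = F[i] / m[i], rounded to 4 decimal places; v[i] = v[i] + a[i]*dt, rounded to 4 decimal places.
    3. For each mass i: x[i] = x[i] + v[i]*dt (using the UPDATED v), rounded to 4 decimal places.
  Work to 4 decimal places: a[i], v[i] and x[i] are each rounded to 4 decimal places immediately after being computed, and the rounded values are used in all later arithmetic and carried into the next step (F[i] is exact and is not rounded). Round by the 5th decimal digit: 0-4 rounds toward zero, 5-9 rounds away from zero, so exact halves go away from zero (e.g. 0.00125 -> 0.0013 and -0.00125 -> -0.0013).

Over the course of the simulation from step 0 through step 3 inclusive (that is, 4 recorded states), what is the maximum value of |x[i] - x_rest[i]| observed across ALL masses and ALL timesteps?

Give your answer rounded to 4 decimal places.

Answer: 7.0000

Derivation:
Step 0: x=[4.0000 14.0000 16.0000] v=[0.0000 -2.0000 0.0000]
Step 1: x=[10.0000 5.0000 20.0000] v=[12.0000 -18.0000 8.0000]
Step 2: x=[1.0000 16.0000 15.0000] v=[-18.0000 22.0000 -10.0000]
Step 3: x=[6.0000 11.0000 17.0000] v=[10.0000 -10.0000 4.0000]
Max displacement = 7.0000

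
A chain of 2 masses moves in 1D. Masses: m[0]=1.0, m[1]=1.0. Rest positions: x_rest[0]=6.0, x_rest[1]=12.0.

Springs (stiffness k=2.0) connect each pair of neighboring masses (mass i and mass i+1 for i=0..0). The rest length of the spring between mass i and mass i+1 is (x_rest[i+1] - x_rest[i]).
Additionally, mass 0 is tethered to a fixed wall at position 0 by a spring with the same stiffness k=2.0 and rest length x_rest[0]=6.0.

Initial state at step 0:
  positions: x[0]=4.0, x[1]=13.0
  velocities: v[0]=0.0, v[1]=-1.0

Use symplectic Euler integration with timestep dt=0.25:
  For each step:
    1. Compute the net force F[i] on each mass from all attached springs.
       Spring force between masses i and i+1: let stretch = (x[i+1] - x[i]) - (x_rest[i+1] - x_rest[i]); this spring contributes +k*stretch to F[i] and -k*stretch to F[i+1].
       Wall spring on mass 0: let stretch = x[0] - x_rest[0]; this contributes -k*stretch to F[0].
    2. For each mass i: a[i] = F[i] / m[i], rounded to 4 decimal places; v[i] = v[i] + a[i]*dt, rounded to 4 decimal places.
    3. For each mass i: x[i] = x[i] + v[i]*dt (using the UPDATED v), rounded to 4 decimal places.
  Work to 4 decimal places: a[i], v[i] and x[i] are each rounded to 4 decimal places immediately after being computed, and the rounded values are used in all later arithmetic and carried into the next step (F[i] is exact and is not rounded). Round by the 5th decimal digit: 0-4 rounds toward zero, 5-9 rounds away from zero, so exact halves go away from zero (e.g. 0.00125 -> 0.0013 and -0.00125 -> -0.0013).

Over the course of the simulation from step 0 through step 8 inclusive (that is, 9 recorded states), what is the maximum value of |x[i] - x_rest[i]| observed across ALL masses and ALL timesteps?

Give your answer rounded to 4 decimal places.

Step 0: x=[4.0000 13.0000] v=[0.0000 -1.0000]
Step 1: x=[4.6250 12.3750] v=[2.5000 -2.5000]
Step 2: x=[5.6406 11.5313] v=[4.0625 -3.3750]
Step 3: x=[6.6875 10.7012] v=[4.1876 -3.3204]
Step 4: x=[7.4002 10.1194] v=[2.8507 -2.3273]
Step 5: x=[7.5278 9.9477] v=[0.5102 -0.6869]
Step 6: x=[7.0169 10.2235] v=[-2.0438 1.1032]
Step 7: x=[6.0297 10.8485] v=[-3.9490 2.4999]
Step 8: x=[4.8911 11.6211] v=[-4.5545 3.0905]
Max displacement = 2.0523

Answer: 2.0523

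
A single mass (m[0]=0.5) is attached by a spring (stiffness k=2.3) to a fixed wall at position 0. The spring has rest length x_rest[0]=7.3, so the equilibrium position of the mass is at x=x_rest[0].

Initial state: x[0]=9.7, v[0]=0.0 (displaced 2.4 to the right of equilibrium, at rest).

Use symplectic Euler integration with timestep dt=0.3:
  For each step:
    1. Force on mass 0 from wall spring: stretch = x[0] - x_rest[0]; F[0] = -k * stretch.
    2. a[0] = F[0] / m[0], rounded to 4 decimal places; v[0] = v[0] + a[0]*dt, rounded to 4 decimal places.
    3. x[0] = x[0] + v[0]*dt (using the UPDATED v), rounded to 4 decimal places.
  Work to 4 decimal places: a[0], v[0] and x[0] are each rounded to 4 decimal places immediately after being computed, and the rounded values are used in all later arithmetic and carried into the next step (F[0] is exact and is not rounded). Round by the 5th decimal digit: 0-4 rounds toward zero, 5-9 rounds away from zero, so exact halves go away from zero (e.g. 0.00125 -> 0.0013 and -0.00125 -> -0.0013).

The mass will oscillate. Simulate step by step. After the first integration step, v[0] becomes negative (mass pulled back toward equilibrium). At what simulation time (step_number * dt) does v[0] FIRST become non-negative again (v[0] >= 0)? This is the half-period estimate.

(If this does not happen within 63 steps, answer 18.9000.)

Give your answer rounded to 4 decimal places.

Step 0: x=[9.7000] v=[0.0000]
Step 1: x=[8.7064] v=[-3.3120]
Step 2: x=[7.1306] v=[-5.2528]
Step 3: x=[5.6249] v=[-5.0190]
Step 4: x=[4.8127] v=[-2.7074]
Step 5: x=[5.0302] v=[0.7251]
First v>=0 after going negative at step 5, time=1.5000

Answer: 1.5000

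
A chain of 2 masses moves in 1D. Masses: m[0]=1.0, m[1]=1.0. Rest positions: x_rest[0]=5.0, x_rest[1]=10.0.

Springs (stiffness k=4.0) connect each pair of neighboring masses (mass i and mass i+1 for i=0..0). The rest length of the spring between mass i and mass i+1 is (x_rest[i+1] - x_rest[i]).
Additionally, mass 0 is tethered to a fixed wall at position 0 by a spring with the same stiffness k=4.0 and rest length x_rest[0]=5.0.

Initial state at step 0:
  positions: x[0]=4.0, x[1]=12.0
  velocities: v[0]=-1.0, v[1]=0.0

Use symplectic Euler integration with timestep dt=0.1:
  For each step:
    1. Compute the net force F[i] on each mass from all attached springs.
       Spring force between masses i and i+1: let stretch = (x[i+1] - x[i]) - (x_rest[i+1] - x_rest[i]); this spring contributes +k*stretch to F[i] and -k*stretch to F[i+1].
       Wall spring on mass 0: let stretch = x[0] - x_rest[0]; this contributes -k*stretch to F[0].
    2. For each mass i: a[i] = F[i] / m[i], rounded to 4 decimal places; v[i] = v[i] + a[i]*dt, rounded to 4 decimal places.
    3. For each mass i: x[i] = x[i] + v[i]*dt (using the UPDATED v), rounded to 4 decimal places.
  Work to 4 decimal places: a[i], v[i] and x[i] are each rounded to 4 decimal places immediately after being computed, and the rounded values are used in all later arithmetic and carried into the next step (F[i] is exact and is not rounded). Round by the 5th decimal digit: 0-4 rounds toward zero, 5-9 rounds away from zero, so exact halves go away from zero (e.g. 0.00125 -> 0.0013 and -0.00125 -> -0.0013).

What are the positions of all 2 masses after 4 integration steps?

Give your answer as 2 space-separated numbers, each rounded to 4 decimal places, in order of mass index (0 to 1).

Answer: 5.0241 10.9229

Derivation:
Step 0: x=[4.0000 12.0000] v=[-1.0000 0.0000]
Step 1: x=[4.0600 11.8800] v=[0.6000 -1.2000]
Step 2: x=[4.2704 11.6472] v=[2.1040 -2.3280]
Step 3: x=[4.6051 11.3193] v=[3.3466 -3.2787]
Step 4: x=[5.0241 10.9229] v=[4.1902 -3.9644]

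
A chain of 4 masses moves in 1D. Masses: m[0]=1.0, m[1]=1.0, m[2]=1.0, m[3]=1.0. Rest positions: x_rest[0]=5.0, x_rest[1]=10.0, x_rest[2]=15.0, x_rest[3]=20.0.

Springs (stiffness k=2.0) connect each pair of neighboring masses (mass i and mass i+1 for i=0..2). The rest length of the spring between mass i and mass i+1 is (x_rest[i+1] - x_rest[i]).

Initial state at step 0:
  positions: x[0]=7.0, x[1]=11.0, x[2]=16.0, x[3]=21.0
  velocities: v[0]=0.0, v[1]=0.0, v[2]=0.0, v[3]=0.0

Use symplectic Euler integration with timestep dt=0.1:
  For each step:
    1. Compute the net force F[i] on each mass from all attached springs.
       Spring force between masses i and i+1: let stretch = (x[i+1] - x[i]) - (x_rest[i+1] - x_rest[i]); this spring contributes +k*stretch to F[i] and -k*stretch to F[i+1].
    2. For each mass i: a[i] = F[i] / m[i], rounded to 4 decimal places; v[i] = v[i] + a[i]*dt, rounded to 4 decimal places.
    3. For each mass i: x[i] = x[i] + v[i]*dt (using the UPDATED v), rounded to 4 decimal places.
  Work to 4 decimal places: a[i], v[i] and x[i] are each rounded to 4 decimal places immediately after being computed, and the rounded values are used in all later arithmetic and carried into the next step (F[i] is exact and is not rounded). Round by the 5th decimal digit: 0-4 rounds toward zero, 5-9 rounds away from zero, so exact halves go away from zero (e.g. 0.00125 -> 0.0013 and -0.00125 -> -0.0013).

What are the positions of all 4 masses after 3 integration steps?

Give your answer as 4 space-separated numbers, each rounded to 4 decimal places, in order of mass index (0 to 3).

Answer: 6.8840 11.1141 16.0020 21.0000

Derivation:
Step 0: x=[7.0000 11.0000 16.0000 21.0000] v=[0.0000 0.0000 0.0000 0.0000]
Step 1: x=[6.9800 11.0200 16.0000 21.0000] v=[-0.2000 0.2000 0.0000 0.0000]
Step 2: x=[6.9408 11.0588 16.0004 21.0000] v=[-0.3920 0.3880 0.0040 0.0000]
Step 3: x=[6.8840 11.1141 16.0020 21.0000] v=[-0.5684 0.5527 0.0156 0.0001]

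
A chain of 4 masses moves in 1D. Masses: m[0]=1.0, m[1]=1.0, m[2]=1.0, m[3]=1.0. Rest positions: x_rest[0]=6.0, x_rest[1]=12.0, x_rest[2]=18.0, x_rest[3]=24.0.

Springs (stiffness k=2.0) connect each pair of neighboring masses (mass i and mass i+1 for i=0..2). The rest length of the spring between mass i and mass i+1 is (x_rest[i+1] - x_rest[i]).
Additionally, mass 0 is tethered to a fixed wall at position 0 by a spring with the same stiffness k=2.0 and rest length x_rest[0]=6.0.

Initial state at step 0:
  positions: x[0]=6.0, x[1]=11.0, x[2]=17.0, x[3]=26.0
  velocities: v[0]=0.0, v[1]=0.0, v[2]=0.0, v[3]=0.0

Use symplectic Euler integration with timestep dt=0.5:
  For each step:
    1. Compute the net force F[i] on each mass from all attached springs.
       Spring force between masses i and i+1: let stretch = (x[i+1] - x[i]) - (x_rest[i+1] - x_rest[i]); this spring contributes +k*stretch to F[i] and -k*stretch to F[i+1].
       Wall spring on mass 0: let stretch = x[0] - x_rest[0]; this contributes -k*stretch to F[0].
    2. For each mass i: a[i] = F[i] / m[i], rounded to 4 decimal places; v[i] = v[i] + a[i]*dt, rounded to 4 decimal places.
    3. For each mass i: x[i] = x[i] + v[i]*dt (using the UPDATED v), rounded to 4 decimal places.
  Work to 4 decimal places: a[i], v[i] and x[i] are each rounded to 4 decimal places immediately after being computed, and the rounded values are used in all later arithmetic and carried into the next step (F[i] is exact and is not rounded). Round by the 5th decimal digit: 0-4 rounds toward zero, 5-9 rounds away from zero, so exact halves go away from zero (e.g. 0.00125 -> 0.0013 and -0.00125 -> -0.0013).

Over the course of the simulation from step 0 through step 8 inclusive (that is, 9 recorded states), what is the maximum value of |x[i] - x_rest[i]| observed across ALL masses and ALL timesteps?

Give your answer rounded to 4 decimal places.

Answer: 2.5429

Derivation:
Step 0: x=[6.0000 11.0000 17.0000 26.0000] v=[0.0000 0.0000 0.0000 0.0000]
Step 1: x=[5.5000 11.5000 18.5000 24.5000] v=[-1.0000 1.0000 3.0000 -3.0000]
Step 2: x=[5.2500 12.5000 19.5000 23.0000] v=[-0.5000 2.0000 2.0000 -3.0000]
Step 3: x=[6.0000 13.3750 18.7500 22.7500] v=[1.5000 1.7500 -1.5000 -0.5000]
Step 4: x=[7.4375 13.2500 17.3125 23.5000] v=[2.8750 -0.2500 -2.8750 1.5000]
Step 5: x=[8.0625 12.2500 16.9375 24.1563] v=[1.2500 -2.0000 -0.7500 1.3125]
Step 6: x=[6.7500 11.5000 17.8282 24.2032] v=[-2.6250 -1.5000 1.7813 0.0937]
Step 7: x=[4.4375 11.5391 18.7423 24.0626] v=[-4.6250 0.0782 1.8281 -0.2813]
Step 8: x=[3.4571 11.6290 18.7149 24.2618] v=[-1.9609 0.1798 -0.0548 0.3984]
Max displacement = 2.5429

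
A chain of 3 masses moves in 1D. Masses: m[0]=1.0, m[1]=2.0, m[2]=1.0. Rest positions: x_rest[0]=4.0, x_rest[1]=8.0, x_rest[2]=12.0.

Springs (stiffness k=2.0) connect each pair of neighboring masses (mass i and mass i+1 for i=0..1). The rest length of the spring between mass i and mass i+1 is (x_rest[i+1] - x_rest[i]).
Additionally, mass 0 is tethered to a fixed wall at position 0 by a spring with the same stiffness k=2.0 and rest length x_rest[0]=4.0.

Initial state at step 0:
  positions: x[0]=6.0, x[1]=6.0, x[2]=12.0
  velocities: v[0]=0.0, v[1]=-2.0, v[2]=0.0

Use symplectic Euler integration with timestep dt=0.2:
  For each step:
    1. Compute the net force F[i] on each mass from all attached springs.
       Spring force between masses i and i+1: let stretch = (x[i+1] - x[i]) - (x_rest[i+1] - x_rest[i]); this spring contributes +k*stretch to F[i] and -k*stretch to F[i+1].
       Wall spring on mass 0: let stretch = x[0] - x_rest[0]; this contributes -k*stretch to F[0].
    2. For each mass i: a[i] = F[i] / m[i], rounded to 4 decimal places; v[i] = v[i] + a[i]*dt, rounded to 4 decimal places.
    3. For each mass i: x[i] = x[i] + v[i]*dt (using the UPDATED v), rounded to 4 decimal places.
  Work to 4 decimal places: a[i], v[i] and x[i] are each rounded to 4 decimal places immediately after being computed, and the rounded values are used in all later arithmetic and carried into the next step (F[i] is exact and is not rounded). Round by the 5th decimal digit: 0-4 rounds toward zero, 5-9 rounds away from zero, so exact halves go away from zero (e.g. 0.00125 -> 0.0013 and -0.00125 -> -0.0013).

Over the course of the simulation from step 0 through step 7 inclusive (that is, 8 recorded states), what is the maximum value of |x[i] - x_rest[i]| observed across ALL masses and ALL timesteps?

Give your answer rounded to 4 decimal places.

Step 0: x=[6.0000 6.0000 12.0000] v=[0.0000 -2.0000 0.0000]
Step 1: x=[5.5200 5.8400 11.8400] v=[-2.4000 -0.8000 -0.8000]
Step 2: x=[4.6240 5.9072 11.5200] v=[-4.4800 0.3360 -1.6000]
Step 3: x=[3.4607 6.1476 11.0710] v=[-5.8163 1.2019 -2.2451]
Step 4: x=[2.2355 6.4774 10.5481] v=[-6.1258 1.6492 -2.6145]
Step 5: x=[1.1709 6.8004 10.0195] v=[-5.3232 1.6150 -2.6428]
Step 6: x=[0.4629 7.0270 9.5534] v=[-3.5398 1.1329 -2.3304]
Step 7: x=[0.2430 7.0921 9.2052] v=[-1.0993 0.3254 -1.7410]
Max displacement = 3.7570

Answer: 3.7570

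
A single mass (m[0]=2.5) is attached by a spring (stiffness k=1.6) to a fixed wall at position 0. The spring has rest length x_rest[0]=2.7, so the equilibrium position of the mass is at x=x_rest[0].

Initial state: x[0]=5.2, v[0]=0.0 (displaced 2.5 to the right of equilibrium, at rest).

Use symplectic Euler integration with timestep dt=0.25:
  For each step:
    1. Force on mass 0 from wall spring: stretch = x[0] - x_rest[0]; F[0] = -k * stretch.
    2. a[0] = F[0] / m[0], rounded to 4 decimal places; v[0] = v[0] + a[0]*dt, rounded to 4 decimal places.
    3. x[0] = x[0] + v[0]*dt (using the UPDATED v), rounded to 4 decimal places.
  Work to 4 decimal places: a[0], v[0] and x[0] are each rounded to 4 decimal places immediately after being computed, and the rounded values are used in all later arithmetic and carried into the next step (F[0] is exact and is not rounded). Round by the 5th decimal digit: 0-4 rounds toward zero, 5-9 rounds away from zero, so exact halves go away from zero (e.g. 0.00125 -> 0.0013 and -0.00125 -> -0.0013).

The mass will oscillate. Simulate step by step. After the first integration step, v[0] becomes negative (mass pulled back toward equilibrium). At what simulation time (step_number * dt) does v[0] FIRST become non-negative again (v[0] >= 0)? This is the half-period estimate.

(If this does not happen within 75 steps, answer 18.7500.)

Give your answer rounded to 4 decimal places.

Answer: 4.0000

Derivation:
Step 0: x=[5.2000] v=[0.0000]
Step 1: x=[5.1000] v=[-0.4000]
Step 2: x=[4.9040] v=[-0.7840]
Step 3: x=[4.6198] v=[-1.1367]
Step 4: x=[4.2588] v=[-1.4439]
Step 5: x=[3.8355] v=[-1.6933]
Step 6: x=[3.3668] v=[-1.8750]
Step 7: x=[2.8714] v=[-1.9817]
Step 8: x=[2.3691] v=[-2.0091]
Step 9: x=[1.8801] v=[-1.9562]
Step 10: x=[1.4239] v=[-1.8250]
Step 11: x=[1.0187] v=[-1.6208]
Step 12: x=[0.6808] v=[-1.3518]
Step 13: x=[0.4236] v=[-1.0287]
Step 14: x=[0.2575] v=[-0.6645]
Step 15: x=[0.1891] v=[-0.2737]
Step 16: x=[0.2211] v=[0.1281]
First v>=0 after going negative at step 16, time=4.0000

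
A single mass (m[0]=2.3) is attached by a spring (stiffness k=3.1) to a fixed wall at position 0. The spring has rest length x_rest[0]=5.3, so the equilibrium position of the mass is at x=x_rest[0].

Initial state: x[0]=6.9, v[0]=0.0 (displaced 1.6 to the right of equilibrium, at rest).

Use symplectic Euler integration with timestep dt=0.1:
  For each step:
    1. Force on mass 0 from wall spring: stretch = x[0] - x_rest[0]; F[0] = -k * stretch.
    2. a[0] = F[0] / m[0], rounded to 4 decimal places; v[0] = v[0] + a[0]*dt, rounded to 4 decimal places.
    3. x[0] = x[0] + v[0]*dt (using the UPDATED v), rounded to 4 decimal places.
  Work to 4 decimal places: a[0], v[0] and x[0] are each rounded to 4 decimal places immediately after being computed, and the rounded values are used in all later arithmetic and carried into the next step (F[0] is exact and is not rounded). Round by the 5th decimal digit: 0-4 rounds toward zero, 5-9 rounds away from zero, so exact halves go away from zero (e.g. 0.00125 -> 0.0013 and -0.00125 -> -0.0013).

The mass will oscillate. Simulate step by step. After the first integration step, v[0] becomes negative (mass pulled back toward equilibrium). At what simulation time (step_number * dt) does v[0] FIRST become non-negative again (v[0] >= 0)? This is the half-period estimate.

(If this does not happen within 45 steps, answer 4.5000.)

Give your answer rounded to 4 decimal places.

Answer: 2.8000

Derivation:
Step 0: x=[6.9000] v=[0.0000]
Step 1: x=[6.8784] v=[-0.2157]
Step 2: x=[6.8356] v=[-0.4284]
Step 3: x=[6.7721] v=[-0.6354]
Step 4: x=[6.6887] v=[-0.8338]
Step 5: x=[6.5866] v=[-1.0210]
Step 6: x=[6.4672] v=[-1.1944]
Step 7: x=[6.3320] v=[-1.3517]
Step 8: x=[6.1829] v=[-1.4908]
Step 9: x=[6.0219] v=[-1.6098]
Step 10: x=[5.8512] v=[-1.7071]
Step 11: x=[5.6731] v=[-1.7814]
Step 12: x=[5.4899] v=[-1.8317]
Step 13: x=[5.3042] v=[-1.8573]
Step 14: x=[5.1184] v=[-1.8579]
Step 15: x=[4.9351] v=[-1.8334]
Step 16: x=[4.7567] v=[-1.7842]
Step 17: x=[4.5856] v=[-1.7110]
Step 18: x=[4.4241] v=[-1.6147]
Step 19: x=[4.2744] v=[-1.4966]
Step 20: x=[4.1386] v=[-1.3584]
Step 21: x=[4.0184] v=[-1.2019]
Step 22: x=[3.9155] v=[-1.0292]
Step 23: x=[3.8312] v=[-0.8426]
Step 24: x=[3.7667] v=[-0.6446]
Step 25: x=[3.7229] v=[-0.4379]
Step 26: x=[3.7004] v=[-0.2253]
Step 27: x=[3.6994] v=[-0.0097]
Step 28: x=[3.7200] v=[0.2060]
First v>=0 after going negative at step 28, time=2.8000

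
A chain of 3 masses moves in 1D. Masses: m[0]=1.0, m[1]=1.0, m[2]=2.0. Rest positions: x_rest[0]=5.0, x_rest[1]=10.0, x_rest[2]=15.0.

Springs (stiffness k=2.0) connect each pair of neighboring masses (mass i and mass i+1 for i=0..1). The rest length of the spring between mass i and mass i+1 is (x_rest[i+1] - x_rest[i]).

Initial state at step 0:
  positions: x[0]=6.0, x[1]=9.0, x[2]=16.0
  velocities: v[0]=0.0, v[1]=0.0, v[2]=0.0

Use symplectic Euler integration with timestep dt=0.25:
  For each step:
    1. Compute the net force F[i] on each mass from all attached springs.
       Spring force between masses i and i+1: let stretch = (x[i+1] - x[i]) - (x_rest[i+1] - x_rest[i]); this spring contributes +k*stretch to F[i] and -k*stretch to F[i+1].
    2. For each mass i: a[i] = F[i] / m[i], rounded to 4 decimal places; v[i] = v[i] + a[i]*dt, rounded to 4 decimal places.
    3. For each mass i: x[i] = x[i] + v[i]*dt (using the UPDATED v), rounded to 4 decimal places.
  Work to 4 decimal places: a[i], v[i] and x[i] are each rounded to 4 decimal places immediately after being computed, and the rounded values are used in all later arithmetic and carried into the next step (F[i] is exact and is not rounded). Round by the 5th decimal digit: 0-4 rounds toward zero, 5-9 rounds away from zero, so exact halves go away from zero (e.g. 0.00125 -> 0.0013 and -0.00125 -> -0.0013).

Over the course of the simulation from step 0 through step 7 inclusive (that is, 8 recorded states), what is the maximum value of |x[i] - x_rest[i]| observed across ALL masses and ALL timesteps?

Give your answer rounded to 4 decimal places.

Answer: 1.9734

Derivation:
Step 0: x=[6.0000 9.0000 16.0000] v=[0.0000 0.0000 0.0000]
Step 1: x=[5.7500 9.5000 15.8750] v=[-1.0000 2.0000 -0.5000]
Step 2: x=[5.3438 10.3281 15.6641] v=[-1.6250 3.3125 -0.8438]
Step 3: x=[4.9356 11.2002 15.4322] v=[-1.6329 3.4884 -0.9278]
Step 4: x=[4.6855 11.8182 15.2483] v=[-1.0006 2.4721 -0.7358]
Step 5: x=[4.7020 11.9734 15.1625] v=[0.0658 0.6208 -0.3433]
Step 6: x=[5.0024 11.6183 15.1899] v=[1.2015 -1.4204 0.1094]
Step 7: x=[5.5048 10.8827 15.3065] v=[2.0095 -2.9426 0.4665]
Max displacement = 1.9734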